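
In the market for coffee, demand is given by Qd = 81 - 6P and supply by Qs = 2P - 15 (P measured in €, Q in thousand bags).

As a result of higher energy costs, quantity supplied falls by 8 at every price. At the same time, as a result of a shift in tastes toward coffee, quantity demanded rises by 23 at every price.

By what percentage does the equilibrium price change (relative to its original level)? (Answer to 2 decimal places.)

+32.29

Original equilibrium: 81 - 6P = 2P - 15 gives 96 = 8P, so P = 12 and Q = 9.
After the shift, demand is Qd = 104 - 6P and supply is Qs = 2P - 23.
Clearing the new market: 104 - 6P = 2P - 23, so P = 15.875 and Q = 8.75.
%ΔP = (15.875 − 12) / 12 × 100 = +32.29%.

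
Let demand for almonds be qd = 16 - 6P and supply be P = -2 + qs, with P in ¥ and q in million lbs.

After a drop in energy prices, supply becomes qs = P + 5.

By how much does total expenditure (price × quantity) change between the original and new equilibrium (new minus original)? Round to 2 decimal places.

+2.33

Original equilibrium: 16 - 6P = P + 2 gives 14 = 7P, so P = 2 and q = 4.
With the change applied: demand qd = 16 - 6P, supply qs = P + 5.
Setting them equal: 16 - 6P = P + 5 → 11 = 7P, so P = 11/7 ≈ 1.5714 and q = 46/7 ≈ 6.5714.
Expenditure moves from 2×4 = 8 to 1.5714×6.5714 = 10.3265; change = +2.33.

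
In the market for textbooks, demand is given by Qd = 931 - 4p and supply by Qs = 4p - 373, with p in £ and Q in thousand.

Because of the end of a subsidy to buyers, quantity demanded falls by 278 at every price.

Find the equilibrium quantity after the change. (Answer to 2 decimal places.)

140.00

Before the shock: 931 - 4p = 4p - 373 ⇒ 1304 = 8p ⇒ p = 163, Q = 279.
The new curves are Qd = 653 - 4p (demand) and Qs = 4p - 373 (supply).
New equilibrium: 653 - 4p = 4p - 373 ⇒ 1026 = 8p ⇒ p = 128.25, Q = 140.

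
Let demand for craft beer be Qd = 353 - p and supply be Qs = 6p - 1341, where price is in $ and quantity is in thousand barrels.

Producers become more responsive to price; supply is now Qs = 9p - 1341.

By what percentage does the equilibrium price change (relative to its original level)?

Solve the original market: 353 - p = 6p - 1341, hence p = 242 and Q = 111.
The shock moves the curves to Qd = 353 - p and Qs = 9p - 1341.
Equate the new curves: 353 - p = 9p - 1341, giving 1694 = 10p, p = 169.4, Q = 183.6.
%Δp = (169.4 − 242) / 242 × 100 = -30%.

-30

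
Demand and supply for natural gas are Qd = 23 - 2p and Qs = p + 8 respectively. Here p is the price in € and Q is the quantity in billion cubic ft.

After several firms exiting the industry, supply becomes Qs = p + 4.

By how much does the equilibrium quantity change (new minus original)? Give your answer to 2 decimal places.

-2.67

Before the shock: 23 - 2p = p + 8 ⇒ 15 = 3p ⇒ p = 5, Q = 13.
After the shift, demand is Qd = 23 - 2p and supply is Qs = p + 4.
Setting them equal: 23 - 2p = p + 4 → 19 = 3p, so p = 19/3 ≈ 6.3333 and Q = 31/3 ≈ 10.3333.
ΔQ = 10.3333 − 13 = -2.67.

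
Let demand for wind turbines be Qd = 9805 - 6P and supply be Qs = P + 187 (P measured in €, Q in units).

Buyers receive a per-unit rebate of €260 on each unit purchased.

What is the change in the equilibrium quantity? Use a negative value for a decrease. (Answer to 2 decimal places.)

+222.86

Solve the original market: 9805 - 6P = P + 187, hence P = 1374 and Q = 1561.
Since buyers' out-of-pocket price is the market price minus the rebate, the effective demand curve becomes Qd = 11365 - 6P.
Equate the new curves: 11365 - 6P = P + 187, giving 11178 = 7P, P = 11178/7 ≈ 1596.8571, Q = 12487/7 ≈ 1783.8571.
ΔQ = 1783.8571 − 1561 = +222.86.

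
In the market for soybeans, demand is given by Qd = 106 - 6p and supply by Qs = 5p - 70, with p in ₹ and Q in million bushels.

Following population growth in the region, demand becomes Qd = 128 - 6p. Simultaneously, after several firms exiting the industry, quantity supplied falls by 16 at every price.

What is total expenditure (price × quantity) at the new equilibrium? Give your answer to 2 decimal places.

Solve the original market: 106 - 6p = 5p - 70, hence p = 16 and Q = 10.
The shock moves the curves to Qd = 128 - 6p and Qs = 5p - 86.
Clearing the new market: 128 - 6p = 5p - 86, so p = 214/11 ≈ 19.4545 and Q = 124/11 ≈ 11.2727.
New expenditure = 19.4545 × 11.2727 = 219.31.

219.31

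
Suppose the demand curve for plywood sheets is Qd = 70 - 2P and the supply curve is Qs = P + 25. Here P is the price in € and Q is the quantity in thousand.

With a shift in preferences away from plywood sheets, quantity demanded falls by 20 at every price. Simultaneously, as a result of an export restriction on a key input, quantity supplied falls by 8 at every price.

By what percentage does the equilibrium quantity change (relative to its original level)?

Original equilibrium: 70 - 2P = P + 25 gives 45 = 3P, so P = 15 and Q = 40.
With the change applied: demand Qd = 50 - 2P, supply Qs = P + 17.
New equilibrium: 50 - 2P = P + 17 ⇒ 33 = 3P ⇒ P = 11, Q = 28.
%ΔQ = (28 − 40) / 40 × 100 = -30%.

-30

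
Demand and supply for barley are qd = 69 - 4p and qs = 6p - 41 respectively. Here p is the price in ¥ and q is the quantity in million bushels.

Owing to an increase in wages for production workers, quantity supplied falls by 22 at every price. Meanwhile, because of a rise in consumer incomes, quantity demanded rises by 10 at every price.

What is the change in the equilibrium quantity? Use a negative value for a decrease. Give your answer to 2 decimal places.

Before the shock: 69 - 4p = 6p - 41 ⇒ 110 = 10p ⇒ p = 11, q = 25.
After the shift, demand is qd = 79 - 4p and supply is qs = 6p - 63.
New equilibrium: 79 - 4p = 6p - 63 ⇒ 142 = 10p ⇒ p = 14.2, q = 22.2.
Δq = 22.2 − 25 = -2.80.

-2.80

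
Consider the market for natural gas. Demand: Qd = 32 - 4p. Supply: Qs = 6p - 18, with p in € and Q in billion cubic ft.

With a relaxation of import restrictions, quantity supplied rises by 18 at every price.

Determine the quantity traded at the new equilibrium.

19.2

Initially, 32 - 4p = 6p - 18, so 50 = 10p and p = 5, Q = 12.
After the shift, demand is Qd = 32 - 4p and supply is Qs = 6p.
Clearing the new market: 32 - 4p = 6p, so p = 3.2 and Q = 19.2.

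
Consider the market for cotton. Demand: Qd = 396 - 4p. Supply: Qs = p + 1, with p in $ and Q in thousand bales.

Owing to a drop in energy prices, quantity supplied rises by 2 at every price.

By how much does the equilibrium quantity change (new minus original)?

+1.6

Before the shock: 396 - 4p = p + 1 ⇒ 395 = 5p ⇒ p = 79, Q = 80.
After the shift, demand is Qd = 396 - 4p and supply is Qs = p + 3.
Clearing the new market: 396 - 4p = p + 3, so p = 78.6 and Q = 81.6.
ΔQ = 81.6 − 80 = +1.6.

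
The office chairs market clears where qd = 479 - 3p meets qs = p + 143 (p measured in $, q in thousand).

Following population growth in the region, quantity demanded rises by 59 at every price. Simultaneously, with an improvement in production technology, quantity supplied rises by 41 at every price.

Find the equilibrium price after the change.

88.5

Initially, 479 - 3p = p + 143, so 336 = 4p and p = 84, q = 227.
The shock moves the curves to qd = 538 - 3p and qs = p + 184.
Clearing the new market: 538 - 3p = p + 184, so p = 88.5 and q = 272.5.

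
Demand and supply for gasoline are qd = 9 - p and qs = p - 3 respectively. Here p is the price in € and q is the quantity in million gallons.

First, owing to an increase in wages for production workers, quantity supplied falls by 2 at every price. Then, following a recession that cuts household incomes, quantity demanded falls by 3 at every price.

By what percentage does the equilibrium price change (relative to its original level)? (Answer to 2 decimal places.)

-8.33

Before the shock: 9 - p = p - 3 ⇒ 12 = 2p ⇒ p = 6, q = 3.
After the shift, demand is qd = 6 - p and supply is qs = p - 5.
Clearing the new market: 6 - p = p - 5, so p = 5.5 and q = 0.5.
%Δp = (5.5 − 6) / 6 × 100 = -8.33%.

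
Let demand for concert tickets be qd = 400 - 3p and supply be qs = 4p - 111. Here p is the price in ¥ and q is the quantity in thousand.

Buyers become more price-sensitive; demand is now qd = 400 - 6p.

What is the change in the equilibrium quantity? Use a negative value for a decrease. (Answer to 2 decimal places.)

Before the shock: 400 - 3p = 4p - 111 ⇒ 511 = 7p ⇒ p = 73, q = 181.
After the shift, demand is qd = 400 - 6p and supply is qs = 4p - 111.
Equate the new curves: 400 - 6p = 4p - 111, giving 511 = 10p, p = 51.1, q = 93.4.
Δq = 93.4 − 181 = -87.60.

-87.60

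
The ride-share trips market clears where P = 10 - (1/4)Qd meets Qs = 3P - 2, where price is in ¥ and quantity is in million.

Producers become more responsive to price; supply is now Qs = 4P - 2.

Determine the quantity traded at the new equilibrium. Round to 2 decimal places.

Before the shock: 40 - 4P = 3P - 2 ⇒ 42 = 7P ⇒ P = 6, Q = 16.
The shock moves the curves to Qd = 40 - 4P and Qs = 4P - 2.
Clearing the new market: 40 - 4P = 4P - 2, so P = 5.25 and Q = 19.

19.00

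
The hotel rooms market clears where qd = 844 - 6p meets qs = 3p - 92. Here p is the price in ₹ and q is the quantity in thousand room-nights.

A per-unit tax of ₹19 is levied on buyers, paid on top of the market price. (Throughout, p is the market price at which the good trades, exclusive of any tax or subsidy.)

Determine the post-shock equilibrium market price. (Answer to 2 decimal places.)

Original equilibrium: 844 - 6p = 3p - 92 gives 936 = 9p, so p = 104 and q = 220.
Since buyers pay the price plus the tax, the effective demand curve becomes qd = 730 - 6p.
New equilibrium: 730 - 6p = 3p - 92 ⇒ 822 = 9p ⇒ p = 274/3 ≈ 91.3333, q = 182.

91.33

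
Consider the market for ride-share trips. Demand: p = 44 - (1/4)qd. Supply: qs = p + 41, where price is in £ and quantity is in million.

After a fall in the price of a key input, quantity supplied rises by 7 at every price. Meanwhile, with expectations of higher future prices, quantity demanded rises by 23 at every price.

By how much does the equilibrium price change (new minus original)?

+3.2

Solve the original market: 176 - 4p = p + 41, hence p = 27 and q = 68.
The new curves are qd = 199 - 4p (demand) and qs = p + 48 (supply).
New equilibrium: 199 - 4p = p + 48 ⇒ 151 = 5p ⇒ p = 30.2, q = 78.2.
Δp = 30.2 − 27 = +3.2.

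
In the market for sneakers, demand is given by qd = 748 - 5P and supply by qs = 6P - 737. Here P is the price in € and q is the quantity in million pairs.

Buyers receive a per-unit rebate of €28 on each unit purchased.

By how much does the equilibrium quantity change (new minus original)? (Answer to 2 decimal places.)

Initially, 748 - 5P = 6P - 737, so 1485 = 11P and P = 135, q = 73.
Since buyers' out-of-pocket price is the market price minus the rebate, the effective demand curve becomes qd = 888 - 5P.
Clearing the new market: 888 - 5P = 6P - 737, so P = 1625/11 ≈ 147.7273 and q = 1643/11 ≈ 149.3636.
Δq = 149.3636 − 73 = +76.36.

+76.36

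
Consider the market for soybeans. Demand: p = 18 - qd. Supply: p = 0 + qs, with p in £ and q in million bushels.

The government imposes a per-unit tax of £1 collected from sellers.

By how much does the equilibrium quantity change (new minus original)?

-0.5

Solve the original market: 18 - p = p, hence p = 9 and q = 9.
Since sellers keep the price net of the tax, the effective supply curve becomes qs = p - 1.
New equilibrium: 18 - p = p - 1 ⇒ 19 = 2p ⇒ p = 9.5, q = 8.5.
Δq = 8.5 − 9 = -0.5.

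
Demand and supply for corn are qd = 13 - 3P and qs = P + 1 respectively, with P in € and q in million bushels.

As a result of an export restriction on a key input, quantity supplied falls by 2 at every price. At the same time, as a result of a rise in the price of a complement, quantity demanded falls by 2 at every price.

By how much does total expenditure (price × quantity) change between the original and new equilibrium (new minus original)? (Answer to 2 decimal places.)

Initially, 13 - 3P = P + 1, so 12 = 4P and P = 3, q = 4.
The shock moves the curves to qd = 11 - 3P and qs = P - 1.
Setting them equal: 11 - 3P = P - 1 → 12 = 4P, so P = 3 and q = 2.
Expenditure moves from 3×4 = 12 to 3×2 = 6; change = -6.00.

-6.00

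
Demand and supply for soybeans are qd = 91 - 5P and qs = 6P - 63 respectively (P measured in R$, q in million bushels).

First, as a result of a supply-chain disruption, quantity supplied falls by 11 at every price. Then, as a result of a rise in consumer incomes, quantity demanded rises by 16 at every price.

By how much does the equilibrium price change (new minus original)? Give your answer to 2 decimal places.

+2.45

Original equilibrium: 91 - 5P = 6P - 63 gives 154 = 11P, so P = 14 and q = 21.
With the change applied: demand qd = 107 - 5P, supply qs = 6P - 74.
New equilibrium: 107 - 5P = 6P - 74 ⇒ 181 = 11P ⇒ P = 181/11 ≈ 16.4545, q = 272/11 ≈ 24.7273.
ΔP = 16.4545 − 14 = +2.45.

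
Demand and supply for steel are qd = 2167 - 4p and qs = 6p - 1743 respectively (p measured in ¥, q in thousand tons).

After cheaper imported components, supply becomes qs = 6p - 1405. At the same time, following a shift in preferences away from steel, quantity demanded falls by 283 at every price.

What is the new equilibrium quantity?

Solve the original market: 2167 - 4p = 6p - 1743, hence p = 391 and q = 603.
The new curves are qd = 1884 - 4p (demand) and qs = 6p - 1405 (supply).
Clearing the new market: 1884 - 4p = 6p - 1405, so p = 328.9 and q = 568.4.

568.4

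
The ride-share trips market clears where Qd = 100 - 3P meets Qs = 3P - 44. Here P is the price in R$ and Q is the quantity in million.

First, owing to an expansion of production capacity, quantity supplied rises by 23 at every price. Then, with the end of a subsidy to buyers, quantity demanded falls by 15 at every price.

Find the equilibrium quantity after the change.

Initially, 100 - 3P = 3P - 44, so 144 = 6P and P = 24, Q = 28.
With the change applied: demand Qd = 85 - 3P, supply Qs = 3P - 21.
Clearing the new market: 85 - 3P = 3P - 21, so P = 53/3 ≈ 17.6667 and Q = 32.

32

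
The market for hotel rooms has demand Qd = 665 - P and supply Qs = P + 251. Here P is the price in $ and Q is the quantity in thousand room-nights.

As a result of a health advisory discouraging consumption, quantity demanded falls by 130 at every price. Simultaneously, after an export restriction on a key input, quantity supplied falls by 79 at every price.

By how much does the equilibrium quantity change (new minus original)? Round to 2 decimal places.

Initially, 665 - P = P + 251, so 414 = 2P and P = 207, Q = 458.
The shock moves the curves to Qd = 535 - P and Qs = P + 172.
Clearing the new market: 535 - P = P + 172, so P = 181.5 and Q = 353.5.
ΔQ = 353.5 − 458 = -104.50.

-104.50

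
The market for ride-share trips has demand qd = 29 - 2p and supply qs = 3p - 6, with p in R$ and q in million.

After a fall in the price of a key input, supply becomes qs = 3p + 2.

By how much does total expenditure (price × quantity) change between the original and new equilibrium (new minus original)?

-6.72

Solve the original market: 29 - 2p = 3p - 6, hence p = 7 and q = 15.
The shock moves the curves to qd = 29 - 2p and qs = 3p + 2.
Setting them equal: 29 - 2p = 3p + 2 → 27 = 5p, so p = 5.4 and q = 18.2.
Expenditure moves from 7×15 = 105 to 5.4×18.2 = 98.28; change = -6.72.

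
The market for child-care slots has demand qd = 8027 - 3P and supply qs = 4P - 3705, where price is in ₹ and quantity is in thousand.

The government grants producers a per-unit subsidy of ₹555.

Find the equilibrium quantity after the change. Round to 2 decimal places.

3950.43

Solve the original market: 8027 - 3P = 4P - 3705, hence P = 1676 and q = 2999.
Since sellers receive the price plus the subsidy, the effective supply curve becomes qs = 4P - 1485.
New equilibrium: 8027 - 3P = 4P - 1485 ⇒ 9512 = 7P ⇒ P = 9512/7 ≈ 1358.8571, q = 27653/7 ≈ 3950.4286.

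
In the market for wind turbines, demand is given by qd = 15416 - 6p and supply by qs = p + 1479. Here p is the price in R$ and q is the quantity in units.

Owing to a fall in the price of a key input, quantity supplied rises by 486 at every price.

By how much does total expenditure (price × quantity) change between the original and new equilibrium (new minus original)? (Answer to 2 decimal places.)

+559554.61

Solve the original market: 15416 - 6p = p + 1479, hence p = 1991 and q = 3470.
The shock moves the curves to qd = 15416 - 6p and qs = p + 1965.
Clearing the new market: 15416 - 6p = p + 1965, so p = 13451/7 ≈ 1921.5714 and q = 27206/7 ≈ 3886.5714.
Expenditure moves from 1991×3470 = 6908770 to 1921.5714×3886.5714 = 7468324.6122; change = +559554.61.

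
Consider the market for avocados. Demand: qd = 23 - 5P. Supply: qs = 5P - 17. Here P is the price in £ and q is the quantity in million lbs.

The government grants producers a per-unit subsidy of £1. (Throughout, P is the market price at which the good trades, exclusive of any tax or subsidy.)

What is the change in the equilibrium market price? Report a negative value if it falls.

-0.5

Before the shock: 23 - 5P = 5P - 17 ⇒ 40 = 10P ⇒ P = 4, q = 3.
Since sellers receive the price plus the subsidy, the effective supply curve becomes qs = 5P - 12.
New equilibrium: 23 - 5P = 5P - 12 ⇒ 35 = 10P ⇒ P = 3.5, q = 5.5.
ΔP = 3.5 − 4 = -0.5.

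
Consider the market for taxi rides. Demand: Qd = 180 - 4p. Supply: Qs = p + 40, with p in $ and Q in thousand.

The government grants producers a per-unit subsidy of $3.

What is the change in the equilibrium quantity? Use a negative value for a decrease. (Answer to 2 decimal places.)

Solve the original market: 180 - 4p = p + 40, hence p = 28 and Q = 68.
Since sellers receive the price plus the subsidy, the effective supply curve becomes Qs = p + 43.
Setting them equal: 180 - 4p = p + 43 → 137 = 5p, so p = 27.4 and Q = 70.4.
ΔQ = 70.4 − 68 = +2.40.

+2.40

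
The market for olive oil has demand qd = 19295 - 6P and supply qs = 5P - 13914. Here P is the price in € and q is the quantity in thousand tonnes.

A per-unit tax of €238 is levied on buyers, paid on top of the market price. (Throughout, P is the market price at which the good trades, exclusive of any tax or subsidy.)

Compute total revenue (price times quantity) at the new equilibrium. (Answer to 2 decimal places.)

Solve the original market: 19295 - 6P = 5P - 13914, hence P = 3019 and q = 1181.
Since buyers pay the price plus the tax, the effective demand curve becomes qd = 17867 - 6P.
Clearing the new market: 17867 - 6P = 5P - 13914, so P = 31781/11 ≈ 2889.1818 and q = 5851/11 ≈ 531.9091.
New expenditure = 2889.1818 × 531.9091 = 1536782.07.

1536782.07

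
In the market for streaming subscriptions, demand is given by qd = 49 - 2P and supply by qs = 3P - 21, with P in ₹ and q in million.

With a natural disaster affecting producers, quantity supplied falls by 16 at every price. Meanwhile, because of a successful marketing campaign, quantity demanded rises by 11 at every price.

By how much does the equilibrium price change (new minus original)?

+5.4

Original equilibrium: 49 - 2P = 3P - 21 gives 70 = 5P, so P = 14 and q = 21.
The shock moves the curves to qd = 60 - 2P and qs = 3P - 37.
Equate the new curves: 60 - 2P = 3P - 37, giving 97 = 5P, P = 19.4, q = 21.2.
ΔP = 19.4 − 14 = +5.4.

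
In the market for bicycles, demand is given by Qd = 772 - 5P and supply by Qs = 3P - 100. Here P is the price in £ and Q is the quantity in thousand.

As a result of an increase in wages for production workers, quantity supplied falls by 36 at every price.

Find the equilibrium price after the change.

113.5

Initially, 772 - 5P = 3P - 100, so 872 = 8P and P = 109, Q = 227.
After the shift, demand is Qd = 772 - 5P and supply is Qs = 3P - 136.
Equate the new curves: 772 - 5P = 3P - 136, giving 908 = 8P, P = 113.5, Q = 204.5.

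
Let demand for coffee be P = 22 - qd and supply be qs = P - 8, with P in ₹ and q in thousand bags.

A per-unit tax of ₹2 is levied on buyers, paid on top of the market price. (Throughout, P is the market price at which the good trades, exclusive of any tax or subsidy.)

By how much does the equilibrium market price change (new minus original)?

Before the shock: 22 - P = P - 8 ⇒ 30 = 2P ⇒ P = 15, q = 7.
Since buyers pay the price plus the tax, the effective demand curve becomes qd = 20 - P.
Equate the new curves: 20 - P = P - 8, giving 28 = 2P, P = 14, q = 6.
ΔP = 14 − 15 = -1.

-1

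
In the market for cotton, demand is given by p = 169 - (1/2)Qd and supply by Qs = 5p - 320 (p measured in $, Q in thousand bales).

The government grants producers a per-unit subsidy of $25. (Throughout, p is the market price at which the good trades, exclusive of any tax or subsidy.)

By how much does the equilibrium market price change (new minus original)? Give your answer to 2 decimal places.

Original equilibrium: 338 - 2p = 5p - 320 gives 658 = 7p, so p = 94 and Q = 150.
Since sellers receive the price plus the subsidy, the effective supply curve becomes Qs = 5p - 195.
Equate the new curves: 338 - 2p = 5p - 195, giving 533 = 7p, p = 533/7 ≈ 76.1429, Q = 1300/7 ≈ 185.7143.
Δp = 76.1429 − 94 = -17.86.

-17.86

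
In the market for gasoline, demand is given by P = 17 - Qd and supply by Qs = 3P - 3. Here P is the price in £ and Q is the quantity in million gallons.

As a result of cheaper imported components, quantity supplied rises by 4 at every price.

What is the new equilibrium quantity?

13

Before the shock: 17 - P = 3P - 3 ⇒ 20 = 4P ⇒ P = 5, Q = 12.
With the change applied: demand Qd = 17 - P, supply Qs = 3P + 1.
Equate the new curves: 17 - P = 3P + 1, giving 16 = 4P, P = 4, Q = 13.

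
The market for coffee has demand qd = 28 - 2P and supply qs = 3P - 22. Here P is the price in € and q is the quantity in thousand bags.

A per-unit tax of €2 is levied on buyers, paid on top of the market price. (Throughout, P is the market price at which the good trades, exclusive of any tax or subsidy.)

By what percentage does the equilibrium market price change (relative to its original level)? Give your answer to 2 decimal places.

Solve the original market: 28 - 2P = 3P - 22, hence P = 10 and q = 8.
Since buyers pay the price plus the tax, the effective demand curve becomes qd = 24 - 2P.
Setting them equal: 24 - 2P = 3P - 22 → 46 = 5P, so P = 9.2 and q = 5.6.
%ΔP = (9.2 − 10) / 10 × 100 = -8.00%.

-8.00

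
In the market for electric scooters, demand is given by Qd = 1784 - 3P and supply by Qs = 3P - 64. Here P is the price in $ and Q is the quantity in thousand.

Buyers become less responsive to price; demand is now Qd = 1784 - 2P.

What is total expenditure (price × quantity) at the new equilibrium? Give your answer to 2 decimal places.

Before the shock: 1784 - 3P = 3P - 64 ⇒ 1848 = 6P ⇒ P = 308, Q = 860.
The new curves are Qd = 1784 - 2P (demand) and Qs = 3P - 64 (supply).
Clearing the new market: 1784 - 2P = 3P - 64, so P = 369.6 and Q = 1044.8.
New expenditure = 369.6 × 1044.8 = 386158.08.

386158.08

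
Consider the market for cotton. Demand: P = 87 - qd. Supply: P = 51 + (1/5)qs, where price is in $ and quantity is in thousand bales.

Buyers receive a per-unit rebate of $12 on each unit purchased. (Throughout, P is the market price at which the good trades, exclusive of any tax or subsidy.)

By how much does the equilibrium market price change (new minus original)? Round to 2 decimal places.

Before the shock: 87 - P = 5P - 255 ⇒ 342 = 6P ⇒ P = 57, q = 30.
Since buyers' out-of-pocket price is the market price minus the rebate, the effective demand curve becomes qd = 99 - P.
Setting them equal: 99 - P = 5P - 255 → 354 = 6P, so P = 59 and q = 40.
ΔP = 59 − 57 = +2.00.

+2.00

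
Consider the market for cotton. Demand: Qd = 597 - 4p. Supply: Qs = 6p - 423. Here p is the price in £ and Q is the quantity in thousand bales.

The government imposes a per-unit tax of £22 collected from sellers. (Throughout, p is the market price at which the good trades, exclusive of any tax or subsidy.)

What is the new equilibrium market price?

115.2

Initially, 597 - 4p = 6p - 423, so 1020 = 10p and p = 102, Q = 189.
Since sellers keep the price net of the tax, the effective supply curve becomes Qs = 6p - 555.
Clearing the new market: 597 - 4p = 6p - 555, so p = 115.2 and Q = 136.2.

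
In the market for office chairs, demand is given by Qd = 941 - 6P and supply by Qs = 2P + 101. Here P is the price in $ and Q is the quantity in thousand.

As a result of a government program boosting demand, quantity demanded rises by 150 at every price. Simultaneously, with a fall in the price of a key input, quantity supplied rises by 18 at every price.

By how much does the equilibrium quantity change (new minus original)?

+51

Initially, 941 - 6P = 2P + 101, so 840 = 8P and P = 105, Q = 311.
After the shift, demand is Qd = 1091 - 6P and supply is Qs = 2P + 119.
Setting them equal: 1091 - 6P = 2P + 119 → 972 = 8P, so P = 121.5 and Q = 362.
ΔQ = 362 − 311 = +51.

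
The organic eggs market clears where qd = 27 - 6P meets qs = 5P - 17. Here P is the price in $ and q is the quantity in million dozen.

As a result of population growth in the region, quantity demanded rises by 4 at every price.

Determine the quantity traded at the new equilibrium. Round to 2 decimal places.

Initially, 27 - 6P = 5P - 17, so 44 = 11P and P = 4, q = 3.
After the shift, demand is qd = 31 - 6P and supply is qs = 5P - 17.
Clearing the new market: 31 - 6P = 5P - 17, so P = 48/11 ≈ 4.3636 and q = 53/11 ≈ 4.8182.

4.82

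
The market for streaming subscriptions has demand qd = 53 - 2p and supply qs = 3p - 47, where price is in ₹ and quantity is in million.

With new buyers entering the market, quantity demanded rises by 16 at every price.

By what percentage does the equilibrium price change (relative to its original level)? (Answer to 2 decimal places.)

Original equilibrium: 53 - 2p = 3p - 47 gives 100 = 5p, so p = 20 and q = 13.
After the shift, demand is qd = 69 - 2p and supply is qs = 3p - 47.
Setting them equal: 69 - 2p = 3p - 47 → 116 = 5p, so p = 23.2 and q = 22.6.
%Δp = (23.2 − 20) / 20 × 100 = +16.00%.

+16.00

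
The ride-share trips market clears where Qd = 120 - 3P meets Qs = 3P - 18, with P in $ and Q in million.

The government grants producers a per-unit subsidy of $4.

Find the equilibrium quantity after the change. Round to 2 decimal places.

57.00

Before the shock: 120 - 3P = 3P - 18 ⇒ 138 = 6P ⇒ P = 23, Q = 51.
Since sellers receive the price plus the subsidy, the effective supply curve becomes Qs = 3P - 6.
New equilibrium: 120 - 3P = 3P - 6 ⇒ 126 = 6P ⇒ P = 21, Q = 57.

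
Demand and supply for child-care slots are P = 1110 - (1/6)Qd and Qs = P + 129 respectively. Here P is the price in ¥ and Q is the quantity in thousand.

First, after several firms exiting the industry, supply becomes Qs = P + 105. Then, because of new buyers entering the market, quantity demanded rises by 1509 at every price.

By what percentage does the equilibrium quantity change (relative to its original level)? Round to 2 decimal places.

+18.36

Original equilibrium: 6660 - 6P = P + 129 gives 6531 = 7P, so P = 933 and Q = 1062.
The new curves are Qd = 8169 - 6P (demand) and Qs = P + 105 (supply).
Equate the new curves: 8169 - 6P = P + 105, giving 8064 = 7P, P = 1152, Q = 1257.
%ΔQ = (1257 − 1062) / 1062 × 100 = +18.36%.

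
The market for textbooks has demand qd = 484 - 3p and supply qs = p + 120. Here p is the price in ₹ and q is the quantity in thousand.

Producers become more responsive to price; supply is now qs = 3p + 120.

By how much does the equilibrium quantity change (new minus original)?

+91

Before the shock: 484 - 3p = p + 120 ⇒ 364 = 4p ⇒ p = 91, q = 211.
After the shift, demand is qd = 484 - 3p and supply is qs = 3p + 120.
Equate the new curves: 484 - 3p = 3p + 120, giving 364 = 6p, p = 182/3 ≈ 60.6667, q = 302.
Δq = 302 − 211 = +91.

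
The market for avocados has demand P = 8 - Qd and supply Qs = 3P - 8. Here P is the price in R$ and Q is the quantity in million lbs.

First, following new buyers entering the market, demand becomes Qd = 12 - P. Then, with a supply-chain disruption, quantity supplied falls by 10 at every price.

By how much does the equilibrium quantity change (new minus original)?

+0.5

Before the shock: 8 - P = 3P - 8 ⇒ 16 = 4P ⇒ P = 4, Q = 4.
The new curves are Qd = 12 - P (demand) and Qs = 3P - 18 (supply).
Equate the new curves: 12 - P = 3P - 18, giving 30 = 4P, P = 7.5, Q = 4.5.
ΔQ = 4.5 − 4 = +0.5.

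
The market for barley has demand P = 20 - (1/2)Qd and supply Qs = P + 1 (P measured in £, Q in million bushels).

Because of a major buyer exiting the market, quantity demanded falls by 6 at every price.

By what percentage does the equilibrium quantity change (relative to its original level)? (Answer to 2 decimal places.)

-14.29

Before the shock: 40 - 2P = P + 1 ⇒ 39 = 3P ⇒ P = 13, Q = 14.
The shock moves the curves to Qd = 34 - 2P and Qs = P + 1.
Clearing the new market: 34 - 2P = P + 1, so P = 11 and Q = 12.
%ΔQ = (12 − 14) / 14 × 100 = -14.29%.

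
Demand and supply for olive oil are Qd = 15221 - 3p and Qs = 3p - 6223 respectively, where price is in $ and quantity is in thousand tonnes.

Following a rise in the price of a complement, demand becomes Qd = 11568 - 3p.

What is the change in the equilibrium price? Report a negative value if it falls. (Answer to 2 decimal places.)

-608.83

Before the shock: 15221 - 3p = 3p - 6223 ⇒ 21444 = 6p ⇒ p = 3574, Q = 4499.
The new curves are Qd = 11568 - 3p (demand) and Qs = 3p - 6223 (supply).
New equilibrium: 11568 - 3p = 3p - 6223 ⇒ 17791 = 6p ⇒ p = 17791/6 ≈ 2965.1667, Q = 2672.5.
Δp = 2965.1667 − 3574 = -608.83.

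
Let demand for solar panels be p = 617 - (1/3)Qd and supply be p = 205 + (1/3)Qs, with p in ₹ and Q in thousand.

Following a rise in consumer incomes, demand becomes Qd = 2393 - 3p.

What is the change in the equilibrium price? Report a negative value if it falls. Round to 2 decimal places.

Initially, 1851 - 3p = 3p - 615, so 2466 = 6p and p = 411, Q = 618.
With the change applied: demand Qd = 2393 - 3p, supply Qs = 3p - 615.
New equilibrium: 2393 - 3p = 3p - 615 ⇒ 3008 = 6p ⇒ p = 1504/3 ≈ 501.3333, Q = 889.
Δp = 501.3333 − 411 = +90.33.

+90.33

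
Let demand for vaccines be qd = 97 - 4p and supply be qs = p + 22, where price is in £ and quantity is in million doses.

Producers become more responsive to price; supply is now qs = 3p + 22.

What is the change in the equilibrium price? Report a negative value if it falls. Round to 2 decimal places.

-4.29

Solve the original market: 97 - 4p = p + 22, hence p = 15 and q = 37.
After the shift, demand is qd = 97 - 4p and supply is qs = 3p + 22.
Setting them equal: 97 - 4p = 3p + 22 → 75 = 7p, so p = 75/7 ≈ 10.7143 and q = 379/7 ≈ 54.1429.
Δp = 10.7143 − 15 = -4.29.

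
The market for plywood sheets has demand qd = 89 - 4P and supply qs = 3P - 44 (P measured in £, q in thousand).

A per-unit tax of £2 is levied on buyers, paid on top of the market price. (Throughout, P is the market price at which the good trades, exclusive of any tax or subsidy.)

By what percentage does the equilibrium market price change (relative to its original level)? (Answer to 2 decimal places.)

Solve the original market: 89 - 4P = 3P - 44, hence P = 19 and q = 13.
Since buyers pay the price plus the tax, the effective demand curve becomes qd = 81 - 4P.
Clearing the new market: 81 - 4P = 3P - 44, so P = 125/7 ≈ 17.8571 and q = 67/7 ≈ 9.5714.
%ΔP = (17.8571 − 19) / 19 × 100 = -6.02%.

-6.02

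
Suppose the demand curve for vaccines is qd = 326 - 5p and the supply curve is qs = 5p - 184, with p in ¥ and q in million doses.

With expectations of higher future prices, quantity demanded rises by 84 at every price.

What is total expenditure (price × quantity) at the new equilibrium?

6712.2

Initially, 326 - 5p = 5p - 184, so 510 = 10p and p = 51, q = 71.
The new curves are qd = 410 - 5p (demand) and qs = 5p - 184 (supply).
Equate the new curves: 410 - 5p = 5p - 184, giving 594 = 10p, p = 59.4, q = 113.
New expenditure = 59.4 × 113 = 6712.2.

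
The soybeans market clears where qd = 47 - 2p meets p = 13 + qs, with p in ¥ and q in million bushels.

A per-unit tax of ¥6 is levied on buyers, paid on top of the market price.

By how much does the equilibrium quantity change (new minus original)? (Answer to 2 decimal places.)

-4.00

Solve the original market: 47 - 2p = p - 13, hence p = 20 and q = 7.
Since buyers pay the price plus the tax, the effective demand curve becomes qd = 35 - 2p.
Clearing the new market: 35 - 2p = p - 13, so p = 16 and q = 3.
Δq = 3 − 7 = -4.00.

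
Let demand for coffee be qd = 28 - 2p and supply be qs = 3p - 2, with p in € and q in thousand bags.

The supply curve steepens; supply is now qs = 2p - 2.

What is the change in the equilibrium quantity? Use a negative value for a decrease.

Solve the original market: 28 - 2p = 3p - 2, hence p = 6 and q = 16.
The new curves are qd = 28 - 2p (demand) and qs = 2p - 2 (supply).
New equilibrium: 28 - 2p = 2p - 2 ⇒ 30 = 4p ⇒ p = 7.5, q = 13.
Δq = 13 − 16 = -3.

-3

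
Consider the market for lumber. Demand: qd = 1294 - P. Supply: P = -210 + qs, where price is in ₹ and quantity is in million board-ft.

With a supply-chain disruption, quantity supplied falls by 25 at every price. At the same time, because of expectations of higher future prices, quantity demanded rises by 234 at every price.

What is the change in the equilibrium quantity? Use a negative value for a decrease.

+104.5

Solve the original market: 1294 - P = P + 210, hence P = 542 and q = 752.
The new curves are qd = 1528 - P (demand) and qs = P + 185 (supply).
Setting them equal: 1528 - P = P + 185 → 1343 = 2P, so P = 671.5 and q = 856.5.
Δq = 856.5 − 752 = +104.5.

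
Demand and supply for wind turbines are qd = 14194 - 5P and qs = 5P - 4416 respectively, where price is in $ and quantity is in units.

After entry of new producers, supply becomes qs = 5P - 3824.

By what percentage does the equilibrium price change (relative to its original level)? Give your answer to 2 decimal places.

-3.18

Initially, 14194 - 5P = 5P - 4416, so 18610 = 10P and P = 1861, q = 4889.
The shock moves the curves to qd = 14194 - 5P and qs = 5P - 3824.
Equate the new curves: 14194 - 5P = 5P - 3824, giving 18018 = 10P, P = 1801.8, q = 5185.
%ΔP = (1801.8 − 1861) / 1861 × 100 = -3.18%.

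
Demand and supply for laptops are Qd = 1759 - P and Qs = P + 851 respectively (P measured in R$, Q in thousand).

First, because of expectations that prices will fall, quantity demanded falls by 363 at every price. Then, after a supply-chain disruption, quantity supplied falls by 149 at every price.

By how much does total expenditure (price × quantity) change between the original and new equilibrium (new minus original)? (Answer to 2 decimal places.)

Original equilibrium: 1759 - P = P + 851 gives 908 = 2P, so P = 454 and Q = 1305.
After the shift, demand is Qd = 1396 - P and supply is Qs = P + 702.
Equate the new curves: 1396 - P = P + 702, giving 694 = 2P, P = 347, Q = 1049.
Expenditure moves from 454×1305 = 592470 to 347×1049 = 364003; change = -228467.00.

-228467.00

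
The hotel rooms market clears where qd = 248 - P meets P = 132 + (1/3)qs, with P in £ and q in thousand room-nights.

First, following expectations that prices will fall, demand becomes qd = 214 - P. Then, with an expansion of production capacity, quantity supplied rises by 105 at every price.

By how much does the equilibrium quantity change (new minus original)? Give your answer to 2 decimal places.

+0.75

Solve the original market: 248 - P = 3P - 396, hence P = 161 and q = 87.
With the change applied: demand qd = 214 - P, supply qs = 3P - 291.
Equate the new curves: 214 - P = 3P - 291, giving 505 = 4P, P = 126.25, q = 87.75.
Δq = 87.75 − 87 = +0.75.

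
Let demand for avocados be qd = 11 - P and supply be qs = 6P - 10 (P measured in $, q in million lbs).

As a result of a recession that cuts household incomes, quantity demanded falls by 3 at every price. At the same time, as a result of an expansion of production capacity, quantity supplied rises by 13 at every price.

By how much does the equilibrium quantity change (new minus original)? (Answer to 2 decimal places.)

-0.71

Original equilibrium: 11 - P = 6P - 10 gives 21 = 7P, so P = 3 and q = 8.
The new curves are qd = 8 - P (demand) and qs = 6P + 3 (supply).
Setting them equal: 8 - P = 6P + 3 → 5 = 7P, so P = 5/7 ≈ 0.7143 and q = 51/7 ≈ 7.2857.
Δq = 7.2857 − 8 = -0.71.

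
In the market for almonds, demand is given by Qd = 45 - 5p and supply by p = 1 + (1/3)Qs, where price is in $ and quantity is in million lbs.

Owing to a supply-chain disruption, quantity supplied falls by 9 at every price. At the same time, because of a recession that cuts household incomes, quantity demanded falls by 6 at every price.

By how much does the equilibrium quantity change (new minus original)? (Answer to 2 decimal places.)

Solve the original market: 45 - 5p = 3p - 3, hence p = 6 and Q = 15.
After the shift, demand is Qd = 39 - 5p and supply is Qs = 3p - 12.
New equilibrium: 39 - 5p = 3p - 12 ⇒ 51 = 8p ⇒ p = 6.375, Q = 7.125.
ΔQ = 7.125 − 15 = -7.88.

-7.88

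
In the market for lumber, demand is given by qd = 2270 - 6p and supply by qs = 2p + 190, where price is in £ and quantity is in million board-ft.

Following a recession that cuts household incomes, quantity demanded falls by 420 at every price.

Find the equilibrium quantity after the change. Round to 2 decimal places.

Initially, 2270 - 6p = 2p + 190, so 2080 = 8p and p = 260, q = 710.
With the change applied: demand qd = 1850 - 6p, supply qs = 2p + 190.
Clearing the new market: 1850 - 6p = 2p + 190, so p = 207.5 and q = 605.

605.00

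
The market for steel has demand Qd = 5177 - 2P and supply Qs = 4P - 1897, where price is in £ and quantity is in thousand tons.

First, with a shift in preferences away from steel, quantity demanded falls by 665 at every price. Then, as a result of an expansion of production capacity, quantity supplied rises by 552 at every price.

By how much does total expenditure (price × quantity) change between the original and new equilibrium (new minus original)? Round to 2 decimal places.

Solve the original market: 5177 - 2P = 4P - 1897, hence P = 1179 and Q = 2819.
The shock moves the curves to Qd = 4512 - 2P and Qs = 4P - 1345.
Clearing the new market: 4512 - 2P = 4P - 1345, so P = 5857/6 ≈ 976.1667 and Q = 7679/3 ≈ 2559.6667.
Expenditure moves from 1179×2819 = 3323601 to 976.1667×2559.6667 = 2498661.2778; change = -824939.72.

-824939.72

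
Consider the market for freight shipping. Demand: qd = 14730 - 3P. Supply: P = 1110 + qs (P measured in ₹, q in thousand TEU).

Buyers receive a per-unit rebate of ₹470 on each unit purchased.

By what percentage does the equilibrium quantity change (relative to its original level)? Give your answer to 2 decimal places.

+12.37

Original equilibrium: 14730 - 3P = P - 1110 gives 15840 = 4P, so P = 3960 and q = 2850.
Since buyers' out-of-pocket price is the market price minus the rebate, the effective demand curve becomes qd = 16140 - 3P.
New equilibrium: 16140 - 3P = P - 1110 ⇒ 17250 = 4P ⇒ P = 4312.5, q = 3202.5.
%Δq = (3202.5 − 2850) / 2850 × 100 = +12.37%.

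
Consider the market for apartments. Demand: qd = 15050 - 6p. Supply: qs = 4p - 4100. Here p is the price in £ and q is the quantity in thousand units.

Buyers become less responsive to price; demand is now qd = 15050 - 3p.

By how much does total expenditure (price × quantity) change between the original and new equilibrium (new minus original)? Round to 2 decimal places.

Before the shock: 15050 - 6p = 4p - 4100 ⇒ 19150 = 10p ⇒ p = 1915, q = 3560.
The shock moves the curves to qd = 15050 - 3p and qs = 4p - 4100.
Setting them equal: 15050 - 3p = 4p - 4100 → 19150 = 7p, so p = 19150/7 ≈ 2735.7143 and q = 47900/7 ≈ 6842.8571.
Expenditure moves from 1915×3560 = 6817400 to 2735.7143×6842.8571 = 18720102.0408; change = +11902702.04.

+11902702.04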